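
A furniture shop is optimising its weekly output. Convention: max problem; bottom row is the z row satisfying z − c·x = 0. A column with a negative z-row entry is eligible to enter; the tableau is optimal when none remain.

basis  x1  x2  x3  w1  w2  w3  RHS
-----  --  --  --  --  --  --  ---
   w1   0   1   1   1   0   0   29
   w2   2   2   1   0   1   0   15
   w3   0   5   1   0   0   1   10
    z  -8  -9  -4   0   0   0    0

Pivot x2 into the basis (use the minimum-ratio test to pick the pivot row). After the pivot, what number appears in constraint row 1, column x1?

0

Ratio test on column x2 — row 1: 29/1 = 29; row 2: 15/2 = 15/2; row 3: 10/5 = 2. Minimum is 2 at row 3 (w3 leaves); pivot element 5.
Divide row 3 by 5; eliminate column x2 from the other rows.
Row 1 update in column x1: 0 − 1·0 = 0.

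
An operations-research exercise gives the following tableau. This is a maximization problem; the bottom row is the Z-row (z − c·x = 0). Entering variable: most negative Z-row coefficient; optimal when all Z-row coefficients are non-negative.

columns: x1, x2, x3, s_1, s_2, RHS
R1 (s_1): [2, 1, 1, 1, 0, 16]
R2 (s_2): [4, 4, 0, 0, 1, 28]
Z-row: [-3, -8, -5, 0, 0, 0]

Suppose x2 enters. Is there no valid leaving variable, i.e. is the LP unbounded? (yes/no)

Column x2 has positive entries in row(s) 1, 2, so the ratio test bounds it — not unbounded.

no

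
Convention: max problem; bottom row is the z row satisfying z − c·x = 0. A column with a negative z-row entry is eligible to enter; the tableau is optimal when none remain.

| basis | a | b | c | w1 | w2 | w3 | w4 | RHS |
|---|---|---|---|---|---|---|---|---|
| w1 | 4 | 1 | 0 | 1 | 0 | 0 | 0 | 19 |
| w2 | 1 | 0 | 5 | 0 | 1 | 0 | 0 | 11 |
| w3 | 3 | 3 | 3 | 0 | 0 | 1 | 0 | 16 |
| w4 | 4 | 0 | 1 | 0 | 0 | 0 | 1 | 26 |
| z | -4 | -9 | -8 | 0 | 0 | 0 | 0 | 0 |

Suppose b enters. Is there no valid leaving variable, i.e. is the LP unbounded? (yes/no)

no

Column b has positive entries in row(s) 1, 3, so the ratio test bounds it — not unbounded.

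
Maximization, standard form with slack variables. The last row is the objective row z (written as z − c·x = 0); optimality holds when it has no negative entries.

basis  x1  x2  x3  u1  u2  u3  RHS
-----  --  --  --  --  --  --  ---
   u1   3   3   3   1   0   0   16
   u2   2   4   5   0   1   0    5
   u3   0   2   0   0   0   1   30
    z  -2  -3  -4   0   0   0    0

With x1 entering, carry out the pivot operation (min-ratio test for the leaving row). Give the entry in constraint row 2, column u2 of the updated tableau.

Ratio test on column x1 — row 1: 16/3 = 16/3; row 2: 5/2 = 5/2; row 3: entry 0 ≤ 0. Minimum is 5/2 at row 2 (u2 leaves); pivot element 2.
Divide row 2 by 2; eliminate column x1 from the other rows.
In the new row 2, the u2 entry is the old entry divided by the pivot: 1/2 = 1/2.

1/2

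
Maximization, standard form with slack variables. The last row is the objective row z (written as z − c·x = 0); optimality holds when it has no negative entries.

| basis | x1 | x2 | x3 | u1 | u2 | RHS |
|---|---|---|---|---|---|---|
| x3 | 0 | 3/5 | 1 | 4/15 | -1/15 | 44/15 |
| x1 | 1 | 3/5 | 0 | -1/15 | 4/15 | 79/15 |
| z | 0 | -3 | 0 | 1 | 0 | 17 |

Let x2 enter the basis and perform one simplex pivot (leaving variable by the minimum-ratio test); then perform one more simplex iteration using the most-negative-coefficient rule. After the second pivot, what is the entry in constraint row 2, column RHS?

Ratio test on column x2 — row 1: (44/15)/(3/5) = 44/9; row 2: (79/15)/(3/5) = 79/9. Minimum is 44/9 at row 1 (x3 leaves); pivot element 3/5.
Divide row 1 by 3/5; eliminate column x2 from the other rows.
Second iteration: most negative z-row entry is -1/3 in column u2, so u2 enters.
Ratio test on column u2 — row 1: entry -1/9 ≤ 0; row 2: (7/3)/(1/3) = 7. Minimum is 7 at row 2 (x1 leaves); pivot element 1/3.
Divide row 2 by 1/3; eliminate column u2 from the other rows.
After both pivots, the entry at constraint row 2, column RHS is 7.

7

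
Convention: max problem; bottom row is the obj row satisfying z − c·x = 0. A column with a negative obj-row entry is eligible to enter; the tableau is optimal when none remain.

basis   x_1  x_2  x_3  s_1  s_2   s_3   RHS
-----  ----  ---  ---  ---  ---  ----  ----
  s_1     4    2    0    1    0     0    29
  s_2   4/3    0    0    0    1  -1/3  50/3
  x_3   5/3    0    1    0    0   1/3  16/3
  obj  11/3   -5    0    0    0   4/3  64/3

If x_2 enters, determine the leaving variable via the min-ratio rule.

s_1

Column x_2 entries and ratios — s_1: 29/2 = 29/2; s_2: 0 ≤ 0, skip; x_3: 0 ≤ 0, skip.
Smallest ratio is 29/2 in the row of s_1, so s_1 leaves.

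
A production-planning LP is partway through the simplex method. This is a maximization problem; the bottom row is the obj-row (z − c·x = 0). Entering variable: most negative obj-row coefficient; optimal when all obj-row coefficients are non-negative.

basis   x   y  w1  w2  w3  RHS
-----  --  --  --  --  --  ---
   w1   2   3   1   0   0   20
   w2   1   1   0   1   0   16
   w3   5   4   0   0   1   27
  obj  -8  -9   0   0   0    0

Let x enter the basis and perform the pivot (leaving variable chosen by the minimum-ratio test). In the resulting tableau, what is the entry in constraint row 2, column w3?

Ratio test on column x — row 1: 20/2 = 10; row 2: 16/1 = 16; row 3: 27/5 = 27/5. Minimum is 27/5 at row 3 (w3 leaves); pivot element 5.
Divide row 3 by 5; eliminate column x from the other rows.
Row 2 update in column w3: 0 − 1·(1/5) = -1/5.

-1/5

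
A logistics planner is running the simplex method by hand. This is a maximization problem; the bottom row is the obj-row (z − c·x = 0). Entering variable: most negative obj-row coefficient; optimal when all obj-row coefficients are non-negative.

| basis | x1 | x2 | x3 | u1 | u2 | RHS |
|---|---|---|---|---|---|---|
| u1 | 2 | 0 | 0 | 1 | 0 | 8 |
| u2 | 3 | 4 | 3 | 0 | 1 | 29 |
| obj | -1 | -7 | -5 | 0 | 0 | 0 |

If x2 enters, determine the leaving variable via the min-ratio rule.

Column x2 entries and ratios — u1: 0 ≤ 0, skip; u2: 29/4 = 29/4.
Smallest ratio is 29/4 in the row of u2, so u2 leaves.

u2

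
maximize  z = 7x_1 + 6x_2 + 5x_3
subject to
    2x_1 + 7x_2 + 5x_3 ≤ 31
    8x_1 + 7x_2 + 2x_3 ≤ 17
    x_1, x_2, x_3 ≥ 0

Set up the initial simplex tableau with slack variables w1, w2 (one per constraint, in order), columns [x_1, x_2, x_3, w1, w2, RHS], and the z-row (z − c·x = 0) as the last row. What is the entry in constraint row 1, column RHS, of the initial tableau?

The RHS of constraint 1 is b_1 = 31.

31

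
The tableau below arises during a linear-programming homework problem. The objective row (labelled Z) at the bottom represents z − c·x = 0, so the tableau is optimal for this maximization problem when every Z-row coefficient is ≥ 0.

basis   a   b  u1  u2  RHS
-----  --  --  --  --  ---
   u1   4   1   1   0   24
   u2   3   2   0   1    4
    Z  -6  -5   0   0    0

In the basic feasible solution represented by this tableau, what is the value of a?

a is not in the basis, so in the current basic feasible solution a = 0.

0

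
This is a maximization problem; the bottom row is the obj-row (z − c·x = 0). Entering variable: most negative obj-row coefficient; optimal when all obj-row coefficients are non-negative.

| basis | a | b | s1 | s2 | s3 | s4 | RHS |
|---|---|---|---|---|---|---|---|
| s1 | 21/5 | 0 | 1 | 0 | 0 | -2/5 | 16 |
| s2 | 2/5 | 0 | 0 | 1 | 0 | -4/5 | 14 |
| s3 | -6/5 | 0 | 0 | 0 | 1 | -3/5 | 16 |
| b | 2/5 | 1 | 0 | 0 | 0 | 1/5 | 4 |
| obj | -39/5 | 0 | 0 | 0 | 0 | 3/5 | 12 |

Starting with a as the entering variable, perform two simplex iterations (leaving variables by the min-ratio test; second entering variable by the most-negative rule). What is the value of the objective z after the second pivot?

216/5

Ratio test on column a — row 1: 16/(21/5) = 80/21; row 2: 14/(2/5) = 35; row 3: entry -6/5 ≤ 0; row 4: 4/(2/5) = 10. Minimum is 80/21 at row 1 (s1 leaves); pivot element 21/5.
Pivot on row 1; the obj-row RHS becomes 12 − (-39/5)·(80/21) = 292/7.
Next entering variable (most negative obj-row entry -1/7): s4.
Ratio test on column s4 — row 1: entry -2/21 ≤ 0; row 2: entry -16/21 ≤ 0; row 3: entry -5/7 ≤ 0; row 4: (52/21)/(5/21) = 52/5. Minimum is 52/5 at row 4 (b leaves); pivot element 5/21.
After the second pivot the obj-row RHS is 292/7 − (-1/7)·(52/5) = 216/5.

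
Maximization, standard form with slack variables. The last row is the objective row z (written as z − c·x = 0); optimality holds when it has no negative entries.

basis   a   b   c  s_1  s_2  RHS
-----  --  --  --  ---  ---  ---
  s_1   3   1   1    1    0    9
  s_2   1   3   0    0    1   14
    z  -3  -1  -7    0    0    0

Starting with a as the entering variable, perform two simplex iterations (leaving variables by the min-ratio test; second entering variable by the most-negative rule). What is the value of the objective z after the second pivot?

Ratio test on column a — row 1: 9/3 = 3; row 2: 14/1 = 14. Minimum is 3 at row 1 (s_1 leaves); pivot element 3.
Pivot on row 1; the z-row RHS becomes 0 − (-3)·3 = 9.
Next entering variable (most negative z-row entry -6): c.
Ratio test on column c — row 1: 3/(1/3) = 9; row 2: entry -1/3 ≤ 0. Minimum is 9 at row 1 (a leaves); pivot element 1/3.
After the second pivot the z-row RHS is 9 − (-6)·9 = 63.

63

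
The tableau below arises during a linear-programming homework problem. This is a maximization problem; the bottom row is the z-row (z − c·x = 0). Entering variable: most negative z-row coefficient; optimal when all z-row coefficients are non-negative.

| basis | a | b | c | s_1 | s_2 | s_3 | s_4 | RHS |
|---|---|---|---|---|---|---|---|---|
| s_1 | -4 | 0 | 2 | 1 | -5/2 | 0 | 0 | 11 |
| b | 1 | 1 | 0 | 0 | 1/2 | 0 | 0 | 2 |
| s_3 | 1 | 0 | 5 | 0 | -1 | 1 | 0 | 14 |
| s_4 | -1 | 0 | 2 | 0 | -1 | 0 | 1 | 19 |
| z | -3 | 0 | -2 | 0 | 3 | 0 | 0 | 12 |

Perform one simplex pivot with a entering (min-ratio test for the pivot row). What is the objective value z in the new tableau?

18

Ratio test on column a — row 1: entry -4 ≤ 0; row 2: 2/1 = 2; row 3: 14/1 = 14; row 4: entry -1 ≤ 0. Minimum is 2 at row 2 (b leaves); pivot element 1.
Pivot on row 2; the z-row RHS becomes 12 − (-3)·2 = 18.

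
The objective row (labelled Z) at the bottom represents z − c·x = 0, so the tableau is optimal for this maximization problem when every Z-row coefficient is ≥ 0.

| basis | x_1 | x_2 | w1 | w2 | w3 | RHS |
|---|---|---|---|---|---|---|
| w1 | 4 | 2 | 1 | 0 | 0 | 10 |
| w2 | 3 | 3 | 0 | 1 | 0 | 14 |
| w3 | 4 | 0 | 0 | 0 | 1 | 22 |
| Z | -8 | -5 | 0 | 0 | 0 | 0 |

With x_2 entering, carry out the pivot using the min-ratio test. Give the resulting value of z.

70/3

Ratio test on column x_2 — row 1: 10/2 = 5; row 2: 14/3 = 14/3; row 3: entry 0 ≤ 0. Minimum is 14/3 at row 2 (w2 leaves); pivot element 3.
Pivot on row 2; the Z-row RHS becomes 0 − (-5)·(14/3) = 70/3.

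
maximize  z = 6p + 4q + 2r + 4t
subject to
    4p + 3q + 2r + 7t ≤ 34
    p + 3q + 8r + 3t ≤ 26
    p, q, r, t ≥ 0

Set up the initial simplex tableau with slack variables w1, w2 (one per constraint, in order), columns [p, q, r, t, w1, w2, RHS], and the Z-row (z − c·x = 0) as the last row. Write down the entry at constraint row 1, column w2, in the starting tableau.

0

Slack w2 belongs to constraint 2; its column is the unit vector e_2, so the entry in row 1 is 0.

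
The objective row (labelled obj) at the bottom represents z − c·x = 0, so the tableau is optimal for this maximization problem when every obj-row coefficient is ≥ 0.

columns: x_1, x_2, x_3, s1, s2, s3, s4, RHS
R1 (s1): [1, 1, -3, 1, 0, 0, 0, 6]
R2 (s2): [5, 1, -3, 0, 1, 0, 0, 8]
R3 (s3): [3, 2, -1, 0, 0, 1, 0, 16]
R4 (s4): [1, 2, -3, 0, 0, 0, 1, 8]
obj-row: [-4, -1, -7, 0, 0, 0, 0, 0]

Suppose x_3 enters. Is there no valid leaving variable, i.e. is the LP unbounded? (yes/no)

Every constraint-row entry in column x_3 is ≤ 0, so increasing x_3 is unbounded.

yes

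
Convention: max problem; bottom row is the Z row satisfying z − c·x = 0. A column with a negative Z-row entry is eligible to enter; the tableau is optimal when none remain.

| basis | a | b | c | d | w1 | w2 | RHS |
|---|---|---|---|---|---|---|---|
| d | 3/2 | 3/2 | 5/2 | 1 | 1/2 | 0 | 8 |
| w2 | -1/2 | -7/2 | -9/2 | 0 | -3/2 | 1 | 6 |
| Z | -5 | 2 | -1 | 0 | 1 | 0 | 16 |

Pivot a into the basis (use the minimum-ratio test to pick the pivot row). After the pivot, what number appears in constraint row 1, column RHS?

16/3

Ratio test on column a — row 1: 8/(3/2) = 16/3; row 2: entry -1/2 ≤ 0. Minimum is 16/3 at row 1 (d leaves); pivot element 3/2.
Divide row 1 by 3/2; eliminate column a from the other rows.
In the new row 1, the RHS entry is the old entry divided by the pivot: 8/(3/2) = 16/3.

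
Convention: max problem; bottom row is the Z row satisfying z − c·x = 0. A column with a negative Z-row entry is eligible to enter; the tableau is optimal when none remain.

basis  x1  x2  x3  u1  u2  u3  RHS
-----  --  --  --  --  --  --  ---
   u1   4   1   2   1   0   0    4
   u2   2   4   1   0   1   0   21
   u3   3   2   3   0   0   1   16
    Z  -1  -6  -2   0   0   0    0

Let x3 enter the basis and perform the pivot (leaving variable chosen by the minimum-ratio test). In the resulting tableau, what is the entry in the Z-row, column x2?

-5

Ratio test on column x3 — row 1: 4/2 = 2; row 2: 21/1 = 21; row 3: 16/3 = 16/3. Minimum is 2 at row 1 (u1 leaves); pivot element 2.
Divide row 1 by 2; eliminate column x3 from the other rows.
Z-row update in column x2: -6 − (-2)·(1/2) = -5.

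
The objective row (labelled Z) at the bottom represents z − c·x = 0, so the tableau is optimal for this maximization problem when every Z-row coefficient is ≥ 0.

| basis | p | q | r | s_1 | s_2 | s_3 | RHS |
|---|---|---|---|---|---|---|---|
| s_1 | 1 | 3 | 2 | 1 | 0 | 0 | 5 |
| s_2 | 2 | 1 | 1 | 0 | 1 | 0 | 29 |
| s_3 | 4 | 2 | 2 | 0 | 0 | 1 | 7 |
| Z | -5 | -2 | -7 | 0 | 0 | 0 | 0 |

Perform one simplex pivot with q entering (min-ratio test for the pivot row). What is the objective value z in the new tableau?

10/3

Ratio test on column q — row 1: 5/3 = 5/3; row 2: 29/1 = 29; row 3: 7/2 = 7/2. Minimum is 5/3 at row 1 (s_1 leaves); pivot element 3.
Pivot on row 1; the Z-row RHS becomes 0 − (-2)·(5/3) = 10/3.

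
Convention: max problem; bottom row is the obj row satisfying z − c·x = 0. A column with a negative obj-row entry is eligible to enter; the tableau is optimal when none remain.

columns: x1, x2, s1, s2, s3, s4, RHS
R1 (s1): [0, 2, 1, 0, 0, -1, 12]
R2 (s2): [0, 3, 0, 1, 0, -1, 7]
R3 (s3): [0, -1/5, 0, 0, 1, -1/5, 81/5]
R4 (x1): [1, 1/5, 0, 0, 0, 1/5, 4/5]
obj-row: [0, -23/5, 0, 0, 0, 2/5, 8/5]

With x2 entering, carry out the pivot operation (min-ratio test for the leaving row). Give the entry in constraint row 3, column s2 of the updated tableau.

Ratio test on column x2 — row 1: 12/2 = 6; row 2: 7/3 = 7/3; row 3: entry -1/5 ≤ 0; row 4: (4/5)/(1/5) = 4. Minimum is 7/3 at row 2 (s2 leaves); pivot element 3.
Divide row 2 by 3; eliminate column x2 from the other rows.
Row 3 update in column s2: 0 − (-1/5)·(1/3) = 1/15.

1/15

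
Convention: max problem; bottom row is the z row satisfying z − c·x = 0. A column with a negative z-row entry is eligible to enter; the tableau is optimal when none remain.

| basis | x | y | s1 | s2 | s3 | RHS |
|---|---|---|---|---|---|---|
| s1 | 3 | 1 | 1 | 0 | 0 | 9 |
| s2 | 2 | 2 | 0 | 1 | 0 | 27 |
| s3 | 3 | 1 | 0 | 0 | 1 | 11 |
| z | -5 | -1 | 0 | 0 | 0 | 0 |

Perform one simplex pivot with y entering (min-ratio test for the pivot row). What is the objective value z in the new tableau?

Ratio test on column y — row 1: 9/1 = 9; row 2: 27/2 = 27/2; row 3: 11/1 = 11. Minimum is 9 at row 1 (s1 leaves); pivot element 1.
Pivot on row 1; the z-row RHS becomes 0 − (-1)·9 = 9.

9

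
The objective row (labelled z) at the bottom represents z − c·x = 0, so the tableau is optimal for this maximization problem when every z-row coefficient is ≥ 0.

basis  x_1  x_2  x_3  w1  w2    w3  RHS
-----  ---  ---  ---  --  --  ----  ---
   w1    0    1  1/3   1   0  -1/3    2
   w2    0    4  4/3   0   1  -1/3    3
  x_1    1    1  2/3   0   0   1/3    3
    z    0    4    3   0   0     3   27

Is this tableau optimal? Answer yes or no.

Every z-row coefficient is ≥ 0, so the tableau is optimal.

yes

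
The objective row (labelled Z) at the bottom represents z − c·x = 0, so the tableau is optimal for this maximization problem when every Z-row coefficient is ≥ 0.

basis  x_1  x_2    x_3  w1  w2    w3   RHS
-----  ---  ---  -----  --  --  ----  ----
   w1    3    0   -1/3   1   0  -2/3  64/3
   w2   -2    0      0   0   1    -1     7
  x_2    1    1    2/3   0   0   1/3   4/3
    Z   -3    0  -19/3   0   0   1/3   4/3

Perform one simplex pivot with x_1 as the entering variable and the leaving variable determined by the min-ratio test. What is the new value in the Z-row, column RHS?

16/3

Ratio test on column x_1 — row 1: (64/3)/3 = 64/9; row 2: entry -2 ≤ 0; row 3: (4/3)/1 = 4/3. Minimum is 4/3 at row 3 (x_2 leaves); pivot element 1.
Divide row 3 by 1; eliminate column x_1 from the other rows.
Z-row update in column RHS: 4/3 − (-3)·(4/3) = 16/3.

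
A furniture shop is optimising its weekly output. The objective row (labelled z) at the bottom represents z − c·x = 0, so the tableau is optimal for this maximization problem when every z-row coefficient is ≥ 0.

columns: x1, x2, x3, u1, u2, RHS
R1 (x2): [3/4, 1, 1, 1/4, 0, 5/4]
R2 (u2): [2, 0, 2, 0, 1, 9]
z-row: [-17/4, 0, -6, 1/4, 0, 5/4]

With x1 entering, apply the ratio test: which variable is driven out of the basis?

Column x1 entries and ratios — x2: (5/4)/(3/4) = 5/3; u2: 9/2 = 9/2.
Smallest ratio is 5/3 in the row of x2, so x2 leaves.

x2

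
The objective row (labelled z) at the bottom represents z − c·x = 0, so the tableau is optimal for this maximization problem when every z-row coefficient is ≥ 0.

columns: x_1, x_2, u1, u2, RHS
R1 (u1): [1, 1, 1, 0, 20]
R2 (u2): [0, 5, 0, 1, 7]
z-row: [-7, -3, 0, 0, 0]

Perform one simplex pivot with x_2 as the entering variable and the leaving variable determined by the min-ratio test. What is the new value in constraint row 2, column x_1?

Ratio test on column x_2 — row 1: 20/1 = 20; row 2: 7/5 = 7/5. Minimum is 7/5 at row 2 (u2 leaves); pivot element 5.
Divide row 2 by 5; eliminate column x_2 from the other rows.
In the new row 2, the x_1 entry is the old entry divided by the pivot: 0/5 = 0.

0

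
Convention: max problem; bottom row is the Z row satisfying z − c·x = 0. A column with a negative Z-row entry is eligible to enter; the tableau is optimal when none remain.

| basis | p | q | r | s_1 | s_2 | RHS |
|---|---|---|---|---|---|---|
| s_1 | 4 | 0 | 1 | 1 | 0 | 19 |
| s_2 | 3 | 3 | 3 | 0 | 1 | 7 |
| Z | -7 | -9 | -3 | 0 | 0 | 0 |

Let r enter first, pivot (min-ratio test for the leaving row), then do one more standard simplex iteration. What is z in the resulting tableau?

Ratio test on column r — row 1: 19/1 = 19; row 2: 7/3 = 7/3. Minimum is 7/3 at row 2 (s_2 leaves); pivot element 3.
Pivot on row 2; the Z-row RHS becomes 0 − (-3)·(7/3) = 7.
Next entering variable (most negative Z-row entry -6): q.
Ratio test on column q — row 1: entry -1 ≤ 0; row 2: (7/3)/1 = 7/3. Minimum is 7/3 at row 2 (r leaves); pivot element 1.
After the second pivot the Z-row RHS is 7 − (-6)·(7/3) = 21.

21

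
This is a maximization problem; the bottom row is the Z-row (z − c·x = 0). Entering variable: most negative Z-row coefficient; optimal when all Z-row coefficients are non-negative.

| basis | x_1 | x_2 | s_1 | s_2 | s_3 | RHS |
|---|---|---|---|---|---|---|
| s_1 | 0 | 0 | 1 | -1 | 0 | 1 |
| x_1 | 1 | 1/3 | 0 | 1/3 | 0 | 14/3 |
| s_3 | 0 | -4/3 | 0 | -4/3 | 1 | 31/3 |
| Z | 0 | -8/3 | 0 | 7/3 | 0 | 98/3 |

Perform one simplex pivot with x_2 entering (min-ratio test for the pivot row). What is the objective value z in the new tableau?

Ratio test on column x_2 — row 1: entry 0 ≤ 0; row 2: (14/3)/(1/3) = 14; row 3: entry -4/3 ≤ 0. Minimum is 14 at row 2 (x_1 leaves); pivot element 1/3.
Pivot on row 2; the Z-row RHS becomes 98/3 − (-8/3)·14 = 70.

70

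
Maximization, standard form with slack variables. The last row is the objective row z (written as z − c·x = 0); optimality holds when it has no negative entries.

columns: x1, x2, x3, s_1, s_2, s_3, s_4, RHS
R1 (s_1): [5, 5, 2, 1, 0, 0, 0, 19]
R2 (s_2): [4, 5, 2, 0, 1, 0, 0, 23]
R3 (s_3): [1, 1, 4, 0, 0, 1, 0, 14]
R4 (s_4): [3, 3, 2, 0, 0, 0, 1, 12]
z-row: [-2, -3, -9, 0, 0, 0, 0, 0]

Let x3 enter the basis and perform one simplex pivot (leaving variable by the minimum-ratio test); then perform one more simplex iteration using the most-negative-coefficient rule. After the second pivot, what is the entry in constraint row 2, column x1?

Ratio test on column x3 — row 1: 19/2 = 19/2; row 2: 23/2 = 23/2; row 3: 14/4 = 7/2; row 4: 12/2 = 6. Minimum is 7/2 at row 3 (s_3 leaves); pivot element 4.
Divide row 3 by 4; eliminate column x3 from the other rows.
Second iteration: most negative z-row entry is -3/4 in column x2, so x2 enters.
Ratio test on column x2 — row 1: 12/(9/2) = 8/3; row 2: 16/(9/2) = 32/9; row 3: (7/2)/(1/4) = 14; row 4: 5/(5/2) = 2. Minimum is 2 at row 4 (s_4 leaves); pivot element 5/2.
Divide row 4 by 5/2; eliminate column x2 from the other rows.
After both pivots, the entry at constraint row 2, column x1 is -1.

-1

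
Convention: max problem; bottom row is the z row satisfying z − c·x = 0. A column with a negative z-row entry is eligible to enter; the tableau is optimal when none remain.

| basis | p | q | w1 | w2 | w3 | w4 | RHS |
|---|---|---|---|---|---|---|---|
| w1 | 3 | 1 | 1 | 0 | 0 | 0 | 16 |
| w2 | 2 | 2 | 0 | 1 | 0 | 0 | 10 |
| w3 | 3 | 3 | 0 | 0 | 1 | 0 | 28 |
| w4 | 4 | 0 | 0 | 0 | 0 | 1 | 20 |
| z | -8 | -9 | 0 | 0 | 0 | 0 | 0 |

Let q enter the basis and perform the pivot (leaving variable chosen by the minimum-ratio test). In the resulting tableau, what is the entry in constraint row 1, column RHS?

Ratio test on column q — row 1: 16/1 = 16; row 2: 10/2 = 5; row 3: 28/3 = 28/3; row 4: entry 0 ≤ 0. Minimum is 5 at row 2 (w2 leaves); pivot element 2.
Divide row 2 by 2; eliminate column q from the other rows.
Row 1 update in column RHS: 16 − 1·5 = 11.

11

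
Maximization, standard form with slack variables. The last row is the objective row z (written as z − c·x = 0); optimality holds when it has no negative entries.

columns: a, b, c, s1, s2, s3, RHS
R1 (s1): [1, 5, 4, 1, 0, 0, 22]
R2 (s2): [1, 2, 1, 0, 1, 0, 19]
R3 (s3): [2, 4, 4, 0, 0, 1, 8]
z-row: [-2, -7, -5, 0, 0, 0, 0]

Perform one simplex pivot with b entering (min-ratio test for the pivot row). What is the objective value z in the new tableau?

Ratio test on column b — row 1: 22/5 = 22/5; row 2: 19/2 = 19/2; row 3: 8/4 = 2. Minimum is 2 at row 3 (s3 leaves); pivot element 4.
Pivot on row 3; the z-row RHS becomes 0 − (-7)·2 = 14.

14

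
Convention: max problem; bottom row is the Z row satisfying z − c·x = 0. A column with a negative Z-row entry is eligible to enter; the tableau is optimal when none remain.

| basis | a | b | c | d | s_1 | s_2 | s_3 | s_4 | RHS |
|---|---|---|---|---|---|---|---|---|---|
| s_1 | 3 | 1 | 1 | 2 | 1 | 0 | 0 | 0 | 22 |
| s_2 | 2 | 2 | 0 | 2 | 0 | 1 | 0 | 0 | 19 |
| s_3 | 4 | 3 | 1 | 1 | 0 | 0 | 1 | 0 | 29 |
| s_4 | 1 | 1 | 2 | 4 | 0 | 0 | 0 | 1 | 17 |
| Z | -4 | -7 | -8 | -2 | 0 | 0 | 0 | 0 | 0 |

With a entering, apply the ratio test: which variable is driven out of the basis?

s_3

Column a entries and ratios — s_1: 22/3 = 22/3; s_2: 19/2 = 19/2; s_3: 29/4 = 29/4; s_4: 17/1 = 17.
Smallest ratio is 29/4 in the row of s_3, so s_3 leaves.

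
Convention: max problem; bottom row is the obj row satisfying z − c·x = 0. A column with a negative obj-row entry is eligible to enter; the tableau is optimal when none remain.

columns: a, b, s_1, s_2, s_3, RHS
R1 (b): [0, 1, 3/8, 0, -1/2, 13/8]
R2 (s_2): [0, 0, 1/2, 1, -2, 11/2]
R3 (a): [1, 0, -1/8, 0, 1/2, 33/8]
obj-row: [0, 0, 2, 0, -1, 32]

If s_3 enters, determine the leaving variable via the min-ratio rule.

Column s_3 entries and ratios — b: -1/2 ≤ 0, skip; s_2: -2 ≤ 0, skip; a: (33/8)/(1/2) = 33/4.
Smallest ratio is 33/4 in the row of a, so a leaves.

a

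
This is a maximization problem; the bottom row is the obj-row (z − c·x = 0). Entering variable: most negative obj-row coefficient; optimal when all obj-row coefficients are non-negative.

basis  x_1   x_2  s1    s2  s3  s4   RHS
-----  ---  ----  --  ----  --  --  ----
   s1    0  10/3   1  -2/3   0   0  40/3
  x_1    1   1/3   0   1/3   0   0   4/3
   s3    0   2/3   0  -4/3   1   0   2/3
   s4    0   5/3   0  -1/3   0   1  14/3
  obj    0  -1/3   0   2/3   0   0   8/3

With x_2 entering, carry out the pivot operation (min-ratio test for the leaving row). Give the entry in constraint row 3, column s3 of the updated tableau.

Ratio test on column x_2 — row 1: (40/3)/(10/3) = 4; row 2: (4/3)/(1/3) = 4; row 3: (2/3)/(2/3) = 1; row 4: (14/3)/(5/3) = 14/5. Minimum is 1 at row 3 (s3 leaves); pivot element 2/3.
Divide row 3 by 2/3; eliminate column x_2 from the other rows.
In the new row 3, the s3 entry is the old entry divided by the pivot: 1/(2/3) = 3/2.

3/2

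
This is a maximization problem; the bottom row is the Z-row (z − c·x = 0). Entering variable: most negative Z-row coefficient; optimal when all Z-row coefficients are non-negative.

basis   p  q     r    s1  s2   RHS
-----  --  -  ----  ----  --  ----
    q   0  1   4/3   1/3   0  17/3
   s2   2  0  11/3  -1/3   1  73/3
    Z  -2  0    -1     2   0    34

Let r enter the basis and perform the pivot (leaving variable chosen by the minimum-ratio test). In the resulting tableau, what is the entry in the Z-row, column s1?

Ratio test on column r — row 1: (17/3)/(4/3) = 17/4; row 2: (73/3)/(11/3) = 73/11. Minimum is 17/4 at row 1 (q leaves); pivot element 4/3.
Divide row 1 by 4/3; eliminate column r from the other rows.
Z-row update in column s1: 2 − (-1)·(1/4) = 9/4.

9/4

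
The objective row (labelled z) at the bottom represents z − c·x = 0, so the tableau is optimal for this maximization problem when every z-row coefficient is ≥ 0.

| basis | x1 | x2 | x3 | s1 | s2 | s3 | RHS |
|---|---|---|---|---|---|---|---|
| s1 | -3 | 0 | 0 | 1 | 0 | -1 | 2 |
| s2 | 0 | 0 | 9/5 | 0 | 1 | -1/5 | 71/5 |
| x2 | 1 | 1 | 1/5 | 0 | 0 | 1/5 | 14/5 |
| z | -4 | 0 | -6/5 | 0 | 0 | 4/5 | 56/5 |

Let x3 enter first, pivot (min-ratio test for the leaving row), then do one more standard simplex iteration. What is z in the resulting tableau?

Ratio test on column x3 — row 1: entry 0 ≤ 0; row 2: (71/5)/(9/5) = 71/9; row 3: (14/5)/(1/5) = 14. Minimum is 71/9 at row 2 (s2 leaves); pivot element 9/5.
Pivot on row 2; the z-row RHS becomes 56/5 − (-6/5)·(71/9) = 62/3.
Next entering variable (most negative z-row entry -4): x1.
Ratio test on column x1 — row 1: entry -3 ≤ 0; row 2: entry 0 ≤ 0; row 3: (11/9)/1 = 11/9. Minimum is 11/9 at row 3 (x2 leaves); pivot element 1.
After the second pivot the z-row RHS is 62/3 − (-4)·(11/9) = 230/9.

230/9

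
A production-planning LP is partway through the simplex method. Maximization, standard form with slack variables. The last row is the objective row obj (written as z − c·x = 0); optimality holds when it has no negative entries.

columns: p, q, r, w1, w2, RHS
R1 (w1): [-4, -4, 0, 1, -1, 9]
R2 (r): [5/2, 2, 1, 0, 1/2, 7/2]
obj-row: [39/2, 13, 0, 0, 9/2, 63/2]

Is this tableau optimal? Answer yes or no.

yes

Every obj-row coefficient is ≥ 0, so the tableau is optimal.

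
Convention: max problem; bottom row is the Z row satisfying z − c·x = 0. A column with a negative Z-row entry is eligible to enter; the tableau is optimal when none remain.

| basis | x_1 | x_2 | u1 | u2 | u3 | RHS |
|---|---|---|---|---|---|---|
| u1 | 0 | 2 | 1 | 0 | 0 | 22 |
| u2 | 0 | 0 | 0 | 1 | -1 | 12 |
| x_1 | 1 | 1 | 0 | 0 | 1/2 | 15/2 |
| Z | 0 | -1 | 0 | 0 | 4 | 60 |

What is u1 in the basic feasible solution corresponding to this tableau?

u1 is basic (row 1); its value is the RHS of that row, 22.

22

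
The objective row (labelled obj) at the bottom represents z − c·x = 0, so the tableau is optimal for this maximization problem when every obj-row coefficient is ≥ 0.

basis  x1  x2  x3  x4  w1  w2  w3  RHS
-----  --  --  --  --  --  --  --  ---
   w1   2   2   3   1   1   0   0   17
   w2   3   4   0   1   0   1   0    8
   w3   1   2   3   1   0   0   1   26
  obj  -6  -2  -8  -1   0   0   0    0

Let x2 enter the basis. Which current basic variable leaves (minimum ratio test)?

w2

Column x2 entries and ratios — w1: 17/2 = 17/2; w2: 8/4 = 2; w3: 26/2 = 13.
Smallest ratio is 2 in the row of w2, so w2 leaves.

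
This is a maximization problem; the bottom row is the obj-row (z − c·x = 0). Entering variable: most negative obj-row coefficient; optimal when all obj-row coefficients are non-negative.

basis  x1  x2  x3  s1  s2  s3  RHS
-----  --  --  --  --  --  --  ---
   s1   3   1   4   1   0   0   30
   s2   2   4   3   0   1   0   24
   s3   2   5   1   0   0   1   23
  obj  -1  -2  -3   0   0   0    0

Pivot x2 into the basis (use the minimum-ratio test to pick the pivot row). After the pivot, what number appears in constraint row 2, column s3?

Ratio test on column x2 — row 1: 30/1 = 30; row 2: 24/4 = 6; row 3: 23/5 = 23/5. Minimum is 23/5 at row 3 (s3 leaves); pivot element 5.
Divide row 3 by 5; eliminate column x2 from the other rows.
Row 2 update in column s3: 0 − 4·(1/5) = -4/5.

-4/5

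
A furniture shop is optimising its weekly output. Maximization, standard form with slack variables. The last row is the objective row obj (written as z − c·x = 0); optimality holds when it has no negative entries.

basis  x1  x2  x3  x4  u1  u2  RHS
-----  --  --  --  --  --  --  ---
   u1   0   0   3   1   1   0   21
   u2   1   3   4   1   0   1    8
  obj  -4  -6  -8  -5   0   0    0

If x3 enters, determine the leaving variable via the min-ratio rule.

u2

Column x3 entries and ratios — u1: 21/3 = 7; u2: 8/4 = 2.
Smallest ratio is 2 in the row of u2, so u2 leaves.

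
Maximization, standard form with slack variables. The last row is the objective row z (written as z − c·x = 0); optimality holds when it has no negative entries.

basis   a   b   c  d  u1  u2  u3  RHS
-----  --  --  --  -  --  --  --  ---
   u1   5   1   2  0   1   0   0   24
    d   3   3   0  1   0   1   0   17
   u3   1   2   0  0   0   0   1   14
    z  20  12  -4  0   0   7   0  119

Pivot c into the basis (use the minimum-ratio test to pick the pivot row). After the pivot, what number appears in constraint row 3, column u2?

0

Ratio test on column c — row 1: 24/2 = 12; row 2: entry 0 ≤ 0; row 3: entry 0 ≤ 0. Minimum is 12 at row 1 (u1 leaves); pivot element 2.
Divide row 1 by 2; eliminate column c from the other rows.
Row 3 update in column u2: 0 − 0·0 = 0.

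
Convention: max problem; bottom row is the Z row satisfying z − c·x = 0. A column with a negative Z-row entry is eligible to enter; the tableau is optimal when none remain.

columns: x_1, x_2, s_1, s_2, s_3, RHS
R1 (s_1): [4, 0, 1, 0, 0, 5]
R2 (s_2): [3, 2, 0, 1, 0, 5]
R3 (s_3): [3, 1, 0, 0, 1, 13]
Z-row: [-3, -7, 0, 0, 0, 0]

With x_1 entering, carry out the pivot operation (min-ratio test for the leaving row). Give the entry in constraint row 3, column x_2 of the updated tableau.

Ratio test on column x_1 — row 1: 5/4 = 5/4; row 2: 5/3 = 5/3; row 3: 13/3 = 13/3. Minimum is 5/4 at row 1 (s_1 leaves); pivot element 4.
Divide row 1 by 4; eliminate column x_1 from the other rows.
Row 3 update in column x_2: 1 − 3·0 = 1.

1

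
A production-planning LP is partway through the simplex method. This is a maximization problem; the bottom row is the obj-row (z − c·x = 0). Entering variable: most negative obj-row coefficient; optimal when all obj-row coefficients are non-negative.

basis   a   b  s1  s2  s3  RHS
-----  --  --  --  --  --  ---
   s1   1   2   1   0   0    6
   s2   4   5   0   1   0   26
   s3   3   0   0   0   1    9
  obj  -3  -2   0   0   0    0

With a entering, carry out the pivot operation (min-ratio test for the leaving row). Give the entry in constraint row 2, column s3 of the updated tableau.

-4/3

Ratio test on column a — row 1: 6/1 = 6; row 2: 26/4 = 13/2; row 3: 9/3 = 3. Minimum is 3 at row 3 (s3 leaves); pivot element 3.
Divide row 3 by 3; eliminate column a from the other rows.
Row 2 update in column s3: 0 − 4·(1/3) = -4/3.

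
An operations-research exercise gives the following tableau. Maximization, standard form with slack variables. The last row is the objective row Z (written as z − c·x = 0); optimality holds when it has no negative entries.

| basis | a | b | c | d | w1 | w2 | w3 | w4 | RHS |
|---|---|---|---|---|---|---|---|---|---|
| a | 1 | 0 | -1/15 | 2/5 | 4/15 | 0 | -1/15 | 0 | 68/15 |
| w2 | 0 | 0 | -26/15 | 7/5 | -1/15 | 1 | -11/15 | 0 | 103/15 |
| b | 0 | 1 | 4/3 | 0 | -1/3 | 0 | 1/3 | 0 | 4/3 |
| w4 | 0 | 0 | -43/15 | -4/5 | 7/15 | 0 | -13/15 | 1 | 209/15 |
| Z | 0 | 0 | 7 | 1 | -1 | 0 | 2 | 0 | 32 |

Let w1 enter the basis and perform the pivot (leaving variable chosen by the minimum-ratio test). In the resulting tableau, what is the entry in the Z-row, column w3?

Ratio test on column w1 — row 1: (68/15)/(4/15) = 17; row 2: entry -1/15 ≤ 0; row 3: entry -1/3 ≤ 0; row 4: (209/15)/(7/15) = 209/7. Minimum is 17 at row 1 (a leaves); pivot element 4/15.
Divide row 1 by 4/15; eliminate column w1 from the other rows.
Z-row update in column w3: 2 − (-1)·(-1/4) = 7/4.

7/4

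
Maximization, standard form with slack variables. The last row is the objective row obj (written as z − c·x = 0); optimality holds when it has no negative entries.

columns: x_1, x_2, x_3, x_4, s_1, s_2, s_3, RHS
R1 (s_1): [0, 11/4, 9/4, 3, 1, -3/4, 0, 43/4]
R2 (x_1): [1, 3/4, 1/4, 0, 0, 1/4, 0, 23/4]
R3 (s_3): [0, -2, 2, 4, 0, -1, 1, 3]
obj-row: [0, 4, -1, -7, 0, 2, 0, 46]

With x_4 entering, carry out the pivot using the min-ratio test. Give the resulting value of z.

Ratio test on column x_4 — row 1: (43/4)/3 = 43/12; row 2: entry 0 ≤ 0; row 3: 3/4 = 3/4. Minimum is 3/4 at row 3 (s_3 leaves); pivot element 4.
Pivot on row 3; the obj-row RHS becomes 46 − (-7)·(3/4) = 205/4.

205/4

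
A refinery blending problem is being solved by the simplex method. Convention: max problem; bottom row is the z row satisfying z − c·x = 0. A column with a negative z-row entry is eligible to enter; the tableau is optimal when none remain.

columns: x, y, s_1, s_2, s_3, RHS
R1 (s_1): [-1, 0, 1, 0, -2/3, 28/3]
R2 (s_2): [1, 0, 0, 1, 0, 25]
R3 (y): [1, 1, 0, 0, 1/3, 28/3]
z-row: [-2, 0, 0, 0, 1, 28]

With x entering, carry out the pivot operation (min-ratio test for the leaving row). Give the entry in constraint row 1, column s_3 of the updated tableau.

Ratio test on column x — row 1: entry -1 ≤ 0; row 2: 25/1 = 25; row 3: (28/3)/1 = 28/3. Minimum is 28/3 at row 3 (y leaves); pivot element 1.
Divide row 3 by 1; eliminate column x from the other rows.
Row 1 update in column s_3: -2/3 − (-1)·(1/3) = -1/3.

-1/3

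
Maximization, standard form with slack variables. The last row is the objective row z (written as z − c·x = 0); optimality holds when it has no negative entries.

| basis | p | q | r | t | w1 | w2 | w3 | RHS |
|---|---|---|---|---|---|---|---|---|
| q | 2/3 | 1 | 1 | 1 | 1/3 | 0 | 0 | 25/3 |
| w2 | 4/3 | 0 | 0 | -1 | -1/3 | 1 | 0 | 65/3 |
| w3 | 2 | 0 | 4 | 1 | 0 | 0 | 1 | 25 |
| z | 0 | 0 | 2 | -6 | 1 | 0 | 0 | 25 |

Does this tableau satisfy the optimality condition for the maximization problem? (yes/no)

no

The z-row has a negative entry -6 in column t, so it is not optimal.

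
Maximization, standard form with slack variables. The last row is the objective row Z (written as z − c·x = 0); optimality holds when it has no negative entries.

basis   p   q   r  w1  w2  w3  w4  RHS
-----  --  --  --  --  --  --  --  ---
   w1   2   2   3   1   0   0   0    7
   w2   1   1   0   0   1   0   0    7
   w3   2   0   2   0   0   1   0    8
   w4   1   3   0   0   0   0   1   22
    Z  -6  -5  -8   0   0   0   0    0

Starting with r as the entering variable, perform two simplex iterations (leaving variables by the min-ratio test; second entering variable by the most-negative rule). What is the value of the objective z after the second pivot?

Ratio test on column r — row 1: 7/3 = 7/3; row 2: entry 0 ≤ 0; row 3: 8/2 = 4; row 4: entry 0 ≤ 0. Minimum is 7/3 at row 1 (w1 leaves); pivot element 3.
Pivot on row 1; the Z-row RHS becomes 0 − (-8)·(7/3) = 56/3.
Next entering variable (most negative Z-row entry -2/3): p.
Ratio test on column p — row 1: (7/3)/(2/3) = 7/2; row 2: 7/1 = 7; row 3: (10/3)/(2/3) = 5; row 4: 22/1 = 22. Minimum is 7/2 at row 1 (r leaves); pivot element 2/3.
After the second pivot the Z-row RHS is 56/3 − (-2/3)·(7/2) = 21.

21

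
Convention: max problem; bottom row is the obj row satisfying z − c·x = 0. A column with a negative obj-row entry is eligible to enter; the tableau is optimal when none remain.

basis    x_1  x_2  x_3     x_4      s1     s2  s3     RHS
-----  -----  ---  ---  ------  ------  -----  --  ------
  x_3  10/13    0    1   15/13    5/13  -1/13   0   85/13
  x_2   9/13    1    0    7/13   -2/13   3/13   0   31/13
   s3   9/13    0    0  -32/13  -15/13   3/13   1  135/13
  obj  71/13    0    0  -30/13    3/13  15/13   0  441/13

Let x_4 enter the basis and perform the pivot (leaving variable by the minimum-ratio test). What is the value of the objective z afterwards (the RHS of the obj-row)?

309/7

Ratio test on column x_4 — row 1: (85/13)/(15/13) = 17/3; row 2: (31/13)/(7/13) = 31/7; row 3: entry -32/13 ≤ 0. Minimum is 31/7 at row 2 (x_2 leaves); pivot element 7/13.
Pivot on row 2; the obj-row RHS becomes 441/13 − (-30/13)·(31/7) = 309/7.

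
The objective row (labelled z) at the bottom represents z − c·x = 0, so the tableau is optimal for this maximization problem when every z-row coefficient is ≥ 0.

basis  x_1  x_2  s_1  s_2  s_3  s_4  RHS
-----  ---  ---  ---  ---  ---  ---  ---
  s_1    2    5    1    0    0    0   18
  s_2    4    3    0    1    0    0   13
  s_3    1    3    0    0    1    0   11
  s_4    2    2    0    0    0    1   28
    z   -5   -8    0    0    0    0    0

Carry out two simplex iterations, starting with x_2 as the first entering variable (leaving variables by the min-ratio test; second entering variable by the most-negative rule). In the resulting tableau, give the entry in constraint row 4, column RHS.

Ratio test on column x_2 — row 1: 18/5 = 18/5; row 2: 13/3 = 13/3; row 3: 11/3 = 11/3; row 4: 28/2 = 14. Minimum is 18/5 at row 1 (s_1 leaves); pivot element 5.
Divide row 1 by 5; eliminate column x_2 from the other rows.
Second iteration: most negative z-row entry is -9/5 in column x_1, so x_1 enters.
Ratio test on column x_1 — row 1: (18/5)/(2/5) = 9; row 2: (11/5)/(14/5) = 11/14; row 3: entry -1/5 ≤ 0; row 4: (104/5)/(6/5) = 52/3. Minimum is 11/14 at row 2 (s_2 leaves); pivot element 14/5.
Divide row 2 by 14/5; eliminate column x_1 from the other rows.
After both pivots, the entry at constraint row 4, column RHS is 139/7.

139/7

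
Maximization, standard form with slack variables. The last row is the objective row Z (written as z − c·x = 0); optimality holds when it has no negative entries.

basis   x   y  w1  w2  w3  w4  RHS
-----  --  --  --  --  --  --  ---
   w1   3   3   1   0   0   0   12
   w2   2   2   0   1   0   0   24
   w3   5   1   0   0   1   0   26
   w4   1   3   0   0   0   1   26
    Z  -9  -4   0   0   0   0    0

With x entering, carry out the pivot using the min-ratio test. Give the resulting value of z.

Ratio test on column x — row 1: 12/3 = 4; row 2: 24/2 = 12; row 3: 26/5 = 26/5; row 4: 26/1 = 26. Minimum is 4 at row 1 (w1 leaves); pivot element 3.
Pivot on row 1; the Z-row RHS becomes 0 − (-9)·4 = 36.

36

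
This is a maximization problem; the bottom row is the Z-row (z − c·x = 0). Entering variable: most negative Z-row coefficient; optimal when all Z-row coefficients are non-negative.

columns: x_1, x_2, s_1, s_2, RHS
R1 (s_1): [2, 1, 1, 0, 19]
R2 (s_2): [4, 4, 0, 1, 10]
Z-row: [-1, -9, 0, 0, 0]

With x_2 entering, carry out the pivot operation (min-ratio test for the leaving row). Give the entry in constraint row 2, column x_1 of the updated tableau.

1

Ratio test on column x_2 — row 1: 19/1 = 19; row 2: 10/4 = 5/2. Minimum is 5/2 at row 2 (s_2 leaves); pivot element 4.
Divide row 2 by 4; eliminate column x_2 from the other rows.
In the new row 2, the x_1 entry is the old entry divided by the pivot: 4/4 = 1.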